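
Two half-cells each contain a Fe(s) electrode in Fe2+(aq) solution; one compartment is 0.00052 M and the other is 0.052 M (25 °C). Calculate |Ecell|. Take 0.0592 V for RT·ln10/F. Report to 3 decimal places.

0.059 V

For a concentration cell E°cell = 0, since both electrodes use the same couple.
The compartment with the higher Fe2+(aq) concentration (0.052 M) acts as the cathode; ions are reduced there and produced at the dilute (0.00052 M) anode.
With n = 2, Ecell = −(0.0592/2)·log([dilute]/[conc]) = −(0.0592/2)·log(0.00052/0.052) = +0.059 V.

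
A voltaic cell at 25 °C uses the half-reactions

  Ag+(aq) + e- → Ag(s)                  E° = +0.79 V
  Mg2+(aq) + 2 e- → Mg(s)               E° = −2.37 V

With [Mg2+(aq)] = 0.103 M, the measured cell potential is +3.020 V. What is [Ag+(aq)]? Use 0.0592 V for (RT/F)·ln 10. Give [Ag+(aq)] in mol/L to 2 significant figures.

The Ag⁺/Ag couple has the larger reduction potential, so it is the cathode: E°cell = +0.79 − (−2.37) = +3.16 V and n = 2.
Since E = E° − (0.0592/n)·log Q, log Q = n(E° − E)/0.0592 = 4.730.
Balancing electrons gives 2 Ag+(aq) + Mg(s) → 2 Ag(s) + Mg2+(aq); thus Q = [Mg2+(aq)] / [Ag+(aq)]^2.
Solving for the unknown gives log [Ag+(aq)] = −2.859, so [Ag+(aq)] ≈ 0.0014 M.

0.0014 M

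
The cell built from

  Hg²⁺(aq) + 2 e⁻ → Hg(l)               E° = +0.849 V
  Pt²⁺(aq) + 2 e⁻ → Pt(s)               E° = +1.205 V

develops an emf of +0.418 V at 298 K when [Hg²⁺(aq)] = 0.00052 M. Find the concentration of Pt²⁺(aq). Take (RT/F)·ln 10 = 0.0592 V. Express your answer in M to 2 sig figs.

The Pt²⁺/Pt couple has the larger reduction potential, so it is the cathode: E°cell = +1.205 − (+0.849) = +0.356 V and n = 2.
From the Nernst equation, log Q = n(E° − E)/0.0592 = 2·(+0.356 − (+0.418))/0.0592 = −2.095.
For Pt²⁺(aq) + Hg(l) → Pt(s) + Hg²⁺(aq), the reaction quotient is Q = [Hg²⁺(aq)] / [Pt²⁺(aq)].
Solving for the unknown gives log [Pt²⁺(aq)] = −1.189, so [Pt²⁺(aq)] ≈ 0.065 M.

0.065 M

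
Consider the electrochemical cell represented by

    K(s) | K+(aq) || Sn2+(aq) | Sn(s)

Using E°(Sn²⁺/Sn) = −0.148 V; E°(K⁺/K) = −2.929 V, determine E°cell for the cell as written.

By convention the left-hand electrode in cell notation is the anode (oxidation) and the right-hand electrode is the cathode (reduction).
E°cell = E°(right) − E°(left) = −0.148 − (−2.929) = +2.781 V.

+2.781 V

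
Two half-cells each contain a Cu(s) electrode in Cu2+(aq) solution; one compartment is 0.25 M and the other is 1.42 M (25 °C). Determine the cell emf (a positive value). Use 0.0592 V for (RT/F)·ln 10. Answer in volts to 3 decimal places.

For a concentration cell E°cell = 0, since both electrodes use the same couple.
The compartment with the higher Cu2+(aq) concentration (1.42 M) acts as the cathode; ions are reduced there and produced at the dilute (0.25 M) anode.
With n = 2, Ecell = −(0.0592/2)·log([dilute]/[conc]) = −(0.0592/2)·log(0.25/1.42) = +0.022 V.

0.022 V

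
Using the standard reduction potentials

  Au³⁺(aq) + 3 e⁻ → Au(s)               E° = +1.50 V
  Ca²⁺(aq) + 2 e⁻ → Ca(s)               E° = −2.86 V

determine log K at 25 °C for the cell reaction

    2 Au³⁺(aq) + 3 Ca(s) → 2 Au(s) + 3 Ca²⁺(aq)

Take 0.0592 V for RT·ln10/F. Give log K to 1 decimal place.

log K = 441.9

The Au³⁺/Au couple is reduced (cathode); E°cell = +1.50 − (−2.86) = +4.36 V with n = 6.
At equilibrium E = 0, so log K = nE°cell / 0.0592 = (6)(+4.36) / 0.0592 = 441.9.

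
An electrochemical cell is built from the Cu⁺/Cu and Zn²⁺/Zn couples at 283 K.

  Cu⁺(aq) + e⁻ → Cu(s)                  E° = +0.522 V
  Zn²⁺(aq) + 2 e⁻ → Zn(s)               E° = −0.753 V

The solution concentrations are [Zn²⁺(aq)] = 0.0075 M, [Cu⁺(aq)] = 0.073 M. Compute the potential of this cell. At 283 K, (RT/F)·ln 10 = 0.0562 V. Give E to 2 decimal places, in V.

Cu⁺/Cu is reduced (cathode, E° = +0.522 V) and Zn²⁺/Zn is oxidized (anode).
E°cell = +0.522 − (−0.753) = +1.275 V, with n = 2 electrons transferred.
The balanced reaction is 2 Cu⁺(aq) + Zn(s) → 2 Cu(s) + Zn²⁺(aq), so Q = [Zn²⁺(aq)] / [Cu⁺(aq)]^2 = 1.41 and log Q = 0.148.
By the Nernst equation, E = +1.275 − (0.0562/2)·(0.148) = +1.27 V.

+1.27 V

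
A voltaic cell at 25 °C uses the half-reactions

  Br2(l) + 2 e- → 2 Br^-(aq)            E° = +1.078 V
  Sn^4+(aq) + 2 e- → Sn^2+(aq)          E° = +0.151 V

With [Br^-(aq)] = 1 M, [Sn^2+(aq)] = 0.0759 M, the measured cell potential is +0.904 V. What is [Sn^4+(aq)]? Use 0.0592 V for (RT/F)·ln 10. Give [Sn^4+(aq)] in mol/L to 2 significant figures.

Br₂/Br⁻ is the cathode (higher E°); E°cell = +1.078 − (+0.151) = +0.927 V with n = 2.
Rearranging E = E° − (0.0592/n)·log Q gives log Q = 2(+0.927 − (+0.904))/0.0592 = 0.777.
Balancing electrons gives Br2(l) + Sn^2+(aq) → 2 Br^-(aq) + Sn^4+(aq); thus Q = ([Br^-(aq)]^2·[Sn^4+(aq)]) / [Sn^2+(aq)].
Isolating [Sn^4+(aq)] in Q = 10^{0.777} yields log [Sn^4+(aq)] = −0.343, i.e. 0.45 M.

0.45 M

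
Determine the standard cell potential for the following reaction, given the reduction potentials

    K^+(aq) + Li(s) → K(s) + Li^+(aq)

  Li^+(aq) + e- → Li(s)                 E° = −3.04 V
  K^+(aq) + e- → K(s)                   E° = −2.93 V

K^+(aq) gains electrons, so the K⁺/K couple is the cathode; the Li⁺/Li couple is the anode.
E°cell = E°(cathode) − E°(anode) = −2.93 − (−3.04) = +0.11 V.

+0.11 V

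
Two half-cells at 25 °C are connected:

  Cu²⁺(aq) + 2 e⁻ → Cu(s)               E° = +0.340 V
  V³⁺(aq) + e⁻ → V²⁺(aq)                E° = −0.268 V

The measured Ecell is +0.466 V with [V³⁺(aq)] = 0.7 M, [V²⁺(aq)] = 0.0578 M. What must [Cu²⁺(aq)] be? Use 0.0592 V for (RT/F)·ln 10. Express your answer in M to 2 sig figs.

Cu²⁺/Cu is the cathode (higher E°); E°cell = +0.340 − (−0.268) = +0.608 V with n = 2.
From the Nernst equation, log Q = n(E° − E)/0.0592 = 2·(+0.608 − (+0.466))/0.0592 = 4.797.
Balancing electrons gives Cu²⁺(aq) + 2 V²⁺(aq) → Cu(s) + 2 V³⁺(aq); thus Q = [V³⁺(aq)]^2 / ([Cu²⁺(aq)]·[V²⁺(aq)]^2).
Substituting the known concentrations and solving, log [Cu²⁺(aq)] = −2.631 and [Cu²⁺(aq)] = 0.0023 M.

0.0023 M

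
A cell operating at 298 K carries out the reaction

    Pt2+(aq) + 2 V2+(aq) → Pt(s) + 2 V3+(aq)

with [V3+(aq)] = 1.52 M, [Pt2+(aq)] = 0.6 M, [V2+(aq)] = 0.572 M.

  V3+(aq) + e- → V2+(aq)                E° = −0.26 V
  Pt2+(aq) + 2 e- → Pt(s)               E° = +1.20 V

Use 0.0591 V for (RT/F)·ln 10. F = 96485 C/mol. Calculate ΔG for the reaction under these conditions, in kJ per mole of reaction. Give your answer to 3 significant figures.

−276 kJ/mol

E°cell = +1.20 − (−0.26) = +1.46 V; the balanced reaction transfers n = 2 electrons.
Q = [V3+(aq)]^2 / ([Pt2+(aq)]·[V2+(aq)]^2) = 11.8, so log Q = 1.071 and E = +1.46 − (0.0591/2)(1.071) = +1.4284 V.
Finally ΔG = −nFE = −(2)(96485 C/mol)(+1.4284 V) = −276 kJ/mol.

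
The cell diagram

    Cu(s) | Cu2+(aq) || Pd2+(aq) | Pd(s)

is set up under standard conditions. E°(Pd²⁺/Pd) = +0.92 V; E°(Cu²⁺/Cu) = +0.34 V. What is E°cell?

+0.58 V

By convention the left-hand electrode in cell notation is the anode (oxidation) and the right-hand electrode is the cathode (reduction).
E°cell = E°(right) − E°(left) = +0.92 − (+0.34) = +0.58 V.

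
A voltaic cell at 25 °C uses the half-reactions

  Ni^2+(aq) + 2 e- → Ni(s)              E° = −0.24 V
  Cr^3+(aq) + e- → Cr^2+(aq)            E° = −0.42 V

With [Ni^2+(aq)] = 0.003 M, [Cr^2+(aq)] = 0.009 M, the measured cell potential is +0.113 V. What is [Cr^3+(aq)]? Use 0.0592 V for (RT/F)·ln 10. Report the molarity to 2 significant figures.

With Ni²⁺/Ni at the cathode and Cr³⁺/Cr²⁺ at the anode, E°cell = −0.24 − (−0.42) = +0.18 V (n = 2).
Since E = E° − (0.0592/n)·log Q, log Q = n(E° − E)/0.0592 = 2.264.
Balancing electrons gives Ni^2+(aq) + 2 Cr^2+(aq) → Ni(s) + 2 Cr^3+(aq); thus Q = [Cr^3+(aq)]^2 / ([Ni^2+(aq)]·[Cr^2+(aq)]^2).
Solving for the unknown gives log [Cr^3+(aq)] = −2.175, so [Cr^3+(aq)] ≈ 0.0067 M.

0.0067 M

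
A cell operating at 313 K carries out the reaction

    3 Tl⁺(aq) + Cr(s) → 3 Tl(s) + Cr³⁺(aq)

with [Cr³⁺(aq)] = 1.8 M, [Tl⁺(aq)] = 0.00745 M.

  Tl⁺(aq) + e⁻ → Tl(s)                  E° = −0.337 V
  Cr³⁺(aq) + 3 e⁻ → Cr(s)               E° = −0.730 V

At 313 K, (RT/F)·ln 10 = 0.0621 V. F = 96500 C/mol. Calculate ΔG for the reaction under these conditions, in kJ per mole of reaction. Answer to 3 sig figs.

−74.0 kJ/mol

E°cell = −0.337 − (−0.730) = +0.393 V; the balanced reaction transfers n = 3 electrons.
The reaction quotient is [Cr³⁺(aq)] / [Tl⁺(aq)]^3 = 4.35×10^6; by Nernst, E = +0.393 − (0.0621/3)(6.639) = +0.2556 V.
Then ΔG = −nFE = −3 × 96500 × +0.2556 J/mol = −74.0 kJ/mol.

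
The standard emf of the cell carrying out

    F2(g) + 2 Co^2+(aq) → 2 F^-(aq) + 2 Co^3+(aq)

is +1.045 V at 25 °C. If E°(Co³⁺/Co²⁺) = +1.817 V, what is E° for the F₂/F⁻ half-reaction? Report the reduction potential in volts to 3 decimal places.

+2.862 V

In the reaction as written the F₂/F⁻ couple is reduced (cathode) and Co³⁺/Co²⁺ is oxidized (anode), so E°cell = E°(F₂/F⁻) − E°(Co³⁺/Co²⁺).
E°(F₂/F⁻) = E°cell + E°(anode) = +1.045 + (+1.817) = +2.862 V.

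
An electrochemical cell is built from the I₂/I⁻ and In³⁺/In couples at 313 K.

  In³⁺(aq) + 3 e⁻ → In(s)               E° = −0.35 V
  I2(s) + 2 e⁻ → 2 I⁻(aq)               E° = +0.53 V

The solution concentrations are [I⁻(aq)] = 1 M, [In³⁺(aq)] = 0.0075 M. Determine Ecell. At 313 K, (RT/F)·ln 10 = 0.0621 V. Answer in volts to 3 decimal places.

The I₂/I⁻ couple has the more positive E°, so it is the cathode; In³⁺/In is the anode.
The standard potential is +0.53 − (−0.35) = +0.88 V and the balanced reaction transfers n = 6 electrons.
For the overall reaction 3 I2(s) + 2 In(s) → 6 I⁻(aq) + 2 In³⁺(aq), Q = [I⁻(aq)]^6·[In³⁺(aq)]^2 = 5.62×10^−5, giving log Q = −4.250.
By the Nernst equation, E = +0.88 − (0.0621/6)·(−4.250) = +0.924 V.

+0.924 V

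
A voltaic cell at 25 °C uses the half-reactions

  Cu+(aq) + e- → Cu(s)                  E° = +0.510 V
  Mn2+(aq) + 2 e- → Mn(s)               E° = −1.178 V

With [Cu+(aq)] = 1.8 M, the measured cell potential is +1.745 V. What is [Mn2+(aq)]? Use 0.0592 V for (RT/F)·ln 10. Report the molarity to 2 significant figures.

The Cu⁺/Cu couple has the larger reduction potential, so it is the cathode: E°cell = +0.510 − (−1.178) = +1.688 V and n = 2.
Since E = E° − (0.0592/n)·log Q, log Q = n(E° − E)/0.0592 = −1.926.
The balanced reaction is 2 Cu+(aq) + Mn(s) → 2 Cu(s) + Mn2+(aq), so Q = [Mn2+(aq)] / [Cu+(aq)]^2.
Substituting the known concentrations and solving, log [Mn2+(aq)] = −1.415 and [Mn2+(aq)] = 0.038 M.

0.038 M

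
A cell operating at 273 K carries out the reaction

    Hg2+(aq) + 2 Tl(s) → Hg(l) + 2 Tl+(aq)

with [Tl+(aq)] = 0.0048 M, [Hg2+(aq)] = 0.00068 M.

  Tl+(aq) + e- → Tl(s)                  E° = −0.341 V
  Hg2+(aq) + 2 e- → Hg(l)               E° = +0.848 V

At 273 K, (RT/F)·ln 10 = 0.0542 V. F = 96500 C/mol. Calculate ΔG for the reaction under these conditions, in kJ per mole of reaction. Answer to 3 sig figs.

The standard cell potential is +0.848 − (−0.341) = +1.189 V, with n = 2 electrons in the balanced equation.
Here Q = [Tl+(aq)]^2 / [Hg2+(aq)] = 0.0339 (log Q = −1.470), giving E = +1.189 − (0.0542/2)·(−1.470) = +1.2288 V.
ΔG = −nFE = −(2)(96500)(+1.2288) J/mol = −237 kJ/mol.

−237 kJ/mol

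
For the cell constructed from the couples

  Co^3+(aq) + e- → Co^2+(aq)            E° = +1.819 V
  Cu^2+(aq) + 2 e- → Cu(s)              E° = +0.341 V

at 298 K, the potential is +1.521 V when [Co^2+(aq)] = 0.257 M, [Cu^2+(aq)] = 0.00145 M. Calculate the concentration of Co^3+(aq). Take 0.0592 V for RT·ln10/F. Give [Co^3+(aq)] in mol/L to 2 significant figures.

The Co³⁺/Co²⁺ couple has the larger reduction potential, so it is the cathode: E°cell = +1.819 − (+0.341) = +1.478 V and n = 2.
From the Nernst equation, log Q = n(E° − E)/0.0592 = 2·(+1.478 − (+1.521))/0.0592 = −1.453.
Balancing electrons gives 2 Co^3+(aq) + Cu(s) → 2 Co^2+(aq) + Cu^2+(aq); thus Q = ([Co^2+(aq)]^2·[Cu^2+(aq)]) / [Co^3+(aq)]^2.
Isolating [Co^3+(aq)] in Q = 10^{−1.453} yields log [Co^3+(aq)] = −1.283, i.e. 0.052 M.

0.052 M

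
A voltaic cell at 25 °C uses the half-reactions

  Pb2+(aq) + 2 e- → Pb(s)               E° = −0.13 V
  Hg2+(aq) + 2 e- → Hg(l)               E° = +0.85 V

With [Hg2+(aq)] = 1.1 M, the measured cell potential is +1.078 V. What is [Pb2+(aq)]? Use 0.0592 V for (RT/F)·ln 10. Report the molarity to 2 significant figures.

With Hg²⁺/Hg at the cathode and Pb²⁺/Pb at the anode, E°cell = +0.85 − (−0.13) = +0.98 V (n = 2).
Since E = E° − (0.0592/n)·log Q, log Q = n(E° − E)/0.0592 = −3.311.
The balanced reaction is Hg2+(aq) + Pb(s) → Hg(l) + Pb2+(aq), so Q = [Pb2+(aq)] / [Hg2+(aq)].
Solving for the unknown gives log [Pb2+(aq)] = −3.270, so [Pb2+(aq)] ≈ 0.00054 M.

0.00054 M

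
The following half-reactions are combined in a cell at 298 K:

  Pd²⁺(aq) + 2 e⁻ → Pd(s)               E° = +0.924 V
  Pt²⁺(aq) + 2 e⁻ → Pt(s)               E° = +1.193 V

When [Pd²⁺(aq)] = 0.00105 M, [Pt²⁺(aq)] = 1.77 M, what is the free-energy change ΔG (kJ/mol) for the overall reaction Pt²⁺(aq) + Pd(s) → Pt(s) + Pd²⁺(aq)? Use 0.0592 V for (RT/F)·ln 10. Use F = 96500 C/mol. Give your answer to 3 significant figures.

−70.3 kJ/mol

With Pt²⁺/Pt reduced at the cathode, E°cell = +1.193 − (+0.924) = +0.269 V and n = 2.
The reaction quotient is [Pd²⁺(aq)] / [Pt²⁺(aq)] = 0.000593; by Nernst, E = +0.269 − (0.0592/2)(−3.227) = +0.3645 V.
ΔG = −nFE = −(2)(96500)(+0.3645) J/mol = −70.3 kJ/mol.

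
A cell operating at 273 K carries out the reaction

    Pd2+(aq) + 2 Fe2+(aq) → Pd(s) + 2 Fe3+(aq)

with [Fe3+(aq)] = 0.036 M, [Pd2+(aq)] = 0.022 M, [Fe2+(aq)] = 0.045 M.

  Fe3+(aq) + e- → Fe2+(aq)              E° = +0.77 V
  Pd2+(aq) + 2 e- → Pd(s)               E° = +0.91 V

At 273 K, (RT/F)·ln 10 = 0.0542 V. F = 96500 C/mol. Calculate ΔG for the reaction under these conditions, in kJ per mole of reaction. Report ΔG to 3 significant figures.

−19.4 kJ/mol

E°cell = +0.91 − (+0.77) = +0.14 V; the balanced reaction transfers n = 2 electrons.
The reaction quotient is [Fe3+(aq)]^2 / ([Pd2+(aq)]·[Fe2+(aq)]^2) = 29.1; by Nernst, E = +0.14 − (0.0542/2)(1.464) = +0.1003 V.
Then ΔG = −nFE = −2 × 96500 × +0.1003 J/mol = −19.4 kJ/mol.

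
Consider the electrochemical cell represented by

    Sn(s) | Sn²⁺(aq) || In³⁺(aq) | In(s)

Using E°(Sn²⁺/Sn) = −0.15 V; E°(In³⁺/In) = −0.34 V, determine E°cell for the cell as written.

By convention the left-hand electrode in cell notation is the anode (oxidation) and the right-hand electrode is the cathode (reduction).
E°cell = E°(right) − E°(left) = −0.34 − (−0.15) = −0.19 V.
The negative sign shows that, as written, the cell would require an external voltage to drive the reaction.

−0.19 V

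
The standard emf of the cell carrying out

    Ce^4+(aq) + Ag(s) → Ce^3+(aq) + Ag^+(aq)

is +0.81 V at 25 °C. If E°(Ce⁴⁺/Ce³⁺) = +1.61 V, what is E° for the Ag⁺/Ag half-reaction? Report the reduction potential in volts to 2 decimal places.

+0.80 V

In the reaction as written the Ce⁴⁺/Ce³⁺ couple is reduced (cathode) and Ag⁺/Ag is oxidized (anode), so E°cell = E°(Ce⁴⁺/Ce³⁺) − E°(Ag⁺/Ag).
E°(Ag⁺/Ag) = E°(cathode) − E°cell = +1.61 − (+0.81) = +0.80 V.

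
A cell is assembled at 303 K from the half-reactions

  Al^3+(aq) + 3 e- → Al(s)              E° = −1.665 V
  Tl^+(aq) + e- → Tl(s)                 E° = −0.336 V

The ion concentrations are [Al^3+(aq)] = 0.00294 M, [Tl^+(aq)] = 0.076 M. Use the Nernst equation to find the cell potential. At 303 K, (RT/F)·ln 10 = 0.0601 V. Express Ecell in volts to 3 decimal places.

+1.312 V

The Tl⁺/Tl couple has the more positive E°, so it is the cathode; Al³⁺/Al is the anode.
E°cell = E°cat − E°an = −0.336 − (−1.665) = +1.329 V; n = 3.
For the overall reaction 3 Tl^+(aq) + Al(s) → 3 Tl(s) + Al^3+(aq), Q = [Al^3+(aq)] / [Tl^+(aq)]^3 = 6.7, giving log Q = 0.826.
E = E° − (0.0601/n)·log Q = +1.329 − (0.0601/3)(0.826) = +1.312 V.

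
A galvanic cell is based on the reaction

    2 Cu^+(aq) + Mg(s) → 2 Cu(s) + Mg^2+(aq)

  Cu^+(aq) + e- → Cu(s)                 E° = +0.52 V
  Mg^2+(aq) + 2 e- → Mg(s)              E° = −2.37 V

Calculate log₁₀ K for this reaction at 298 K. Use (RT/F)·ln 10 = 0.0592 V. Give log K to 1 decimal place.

The Cu⁺/Cu couple is reduced (cathode); E°cell = +0.52 − (−2.37) = +2.89 V with n = 2.
At equilibrium E = 0, so log K = nE°cell / 0.0592 = (2)(+2.89) / 0.0592 = 97.6.

log K = 97.6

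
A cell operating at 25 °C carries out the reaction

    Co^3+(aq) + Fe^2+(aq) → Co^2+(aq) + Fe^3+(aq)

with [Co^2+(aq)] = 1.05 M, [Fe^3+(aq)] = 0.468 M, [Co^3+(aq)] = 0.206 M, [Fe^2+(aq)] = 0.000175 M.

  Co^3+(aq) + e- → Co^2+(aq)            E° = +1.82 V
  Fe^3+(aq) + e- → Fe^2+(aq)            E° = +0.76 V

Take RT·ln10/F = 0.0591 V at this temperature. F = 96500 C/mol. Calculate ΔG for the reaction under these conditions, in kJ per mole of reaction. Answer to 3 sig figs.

−78.7 kJ/mol

E°cell = +1.82 − (+0.76) = +1.06 V; the balanced reaction transfers n = 1 electron.
Here Q = ([Co^2+(aq)]·[Fe^3+(aq)]) / ([Co^3+(aq)]·[Fe^2+(aq)]) = 1.36×10^4 (log Q = 4.135), giving E = +1.06 − (0.0591/1)·(4.135) = +0.8156 V.
Then ΔG = −nFE = −1 × 96500 × +0.8156 J/mol = −78.7 kJ/mol.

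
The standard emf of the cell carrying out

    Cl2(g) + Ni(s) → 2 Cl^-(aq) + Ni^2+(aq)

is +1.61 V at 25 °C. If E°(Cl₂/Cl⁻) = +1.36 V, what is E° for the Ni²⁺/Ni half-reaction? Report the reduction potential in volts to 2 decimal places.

In the reaction as written the Cl₂/Cl⁻ couple is reduced (cathode) and Ni²⁺/Ni is oxidized (anode), so E°cell = E°(Cl₂/Cl⁻) − E°(Ni²⁺/Ni).
E°(Ni²⁺/Ni) = E°(cathode) − E°cell = +1.36 − (+1.61) = −0.25 V.

−0.25 V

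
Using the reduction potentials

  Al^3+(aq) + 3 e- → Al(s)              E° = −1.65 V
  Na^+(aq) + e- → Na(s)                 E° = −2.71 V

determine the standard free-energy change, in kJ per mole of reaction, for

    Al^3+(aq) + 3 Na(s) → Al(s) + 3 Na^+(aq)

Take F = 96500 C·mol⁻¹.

−307 kJ/mol

In the reaction as written Al^3+(aq) is reduced, so the Al³⁺/Al couple is the cathode and Na⁺/Na is the anode.
E°cell = −1.65 − (−2.71) = +1.06 V; balancing electrons gives n = 3.
ΔG° = −nFE°cell = −(3)(96500)(+1.06) J/mol = −307 kJ/mol.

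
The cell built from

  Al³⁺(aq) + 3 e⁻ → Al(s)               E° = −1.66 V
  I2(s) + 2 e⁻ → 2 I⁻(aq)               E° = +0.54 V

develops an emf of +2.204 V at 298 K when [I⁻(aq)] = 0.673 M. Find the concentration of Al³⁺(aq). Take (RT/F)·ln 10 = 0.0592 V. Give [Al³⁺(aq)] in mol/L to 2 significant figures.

With I₂/I⁻ at the cathode and Al³⁺/Al at the anode, E°cell = +0.54 − (−1.66) = +2.20 V (n = 6).
From the Nernst equation, log Q = n(E° − E)/0.0592 = 6·(+2.20 − (+2.204))/0.0592 = −0.405.
For 3 I2(s) + 2 Al(s) → 6 I⁻(aq) + 2 Al³⁺(aq), the reaction quotient is Q = [I⁻(aq)]^6·[Al³⁺(aq)]^2.
Solving for the unknown gives log [Al³⁺(aq)] = 0.313, so [Al³⁺(aq)] ≈ 2.1 M.

2.1 M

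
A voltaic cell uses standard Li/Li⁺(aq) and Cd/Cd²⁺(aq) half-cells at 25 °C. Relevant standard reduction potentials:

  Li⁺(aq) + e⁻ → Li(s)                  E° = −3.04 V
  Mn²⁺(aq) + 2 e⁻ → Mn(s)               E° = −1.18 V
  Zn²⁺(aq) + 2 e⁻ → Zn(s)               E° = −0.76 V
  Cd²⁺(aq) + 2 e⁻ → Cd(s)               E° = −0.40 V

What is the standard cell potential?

+2.64 V

Of the two couples in this cell, the one with the more positive reduction potential is reduced at the cathode: here that is Cd²⁺/Cd (−0.40 V); Li⁺/Li (−3.04 V) is the anode.
E°cell = E°(cathode) − E°(anode) = −0.40 − (−3.04) = +2.64 V.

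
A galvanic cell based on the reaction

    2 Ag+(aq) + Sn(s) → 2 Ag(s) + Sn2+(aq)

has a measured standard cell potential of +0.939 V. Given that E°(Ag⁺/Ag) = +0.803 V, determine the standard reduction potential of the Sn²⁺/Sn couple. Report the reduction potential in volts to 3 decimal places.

−0.136 V

In the reaction as written the Ag⁺/Ag couple is reduced (cathode) and Sn²⁺/Sn is oxidized (anode), so E°cell = E°(Ag⁺/Ag) − E°(Sn²⁺/Sn).
E°(Sn²⁺/Sn) = E°(cathode) − E°cell = +0.803 − (+0.939) = −0.136 V.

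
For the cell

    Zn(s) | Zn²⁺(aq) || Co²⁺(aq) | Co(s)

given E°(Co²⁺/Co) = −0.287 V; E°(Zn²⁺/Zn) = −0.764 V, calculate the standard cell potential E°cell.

By convention the left-hand electrode in cell notation is the anode (oxidation) and the right-hand electrode is the cathode (reduction).
E°cell = E°(right) − E°(left) = −0.287 − (−0.764) = +0.477 V.

+0.477 V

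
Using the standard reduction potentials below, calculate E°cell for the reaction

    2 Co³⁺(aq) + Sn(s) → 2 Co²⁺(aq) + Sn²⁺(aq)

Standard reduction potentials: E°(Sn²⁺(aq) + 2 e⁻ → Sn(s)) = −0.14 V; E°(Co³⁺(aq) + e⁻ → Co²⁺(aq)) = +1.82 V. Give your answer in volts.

+1.96 V

Co³⁺(aq) gains electrons, so the Co³⁺/Co²⁺ couple is the cathode; the Sn²⁺/Sn couple is the anode.
E°cell = E°(cathode) − E°(anode) = +1.82 − (−0.14) = +1.96 V.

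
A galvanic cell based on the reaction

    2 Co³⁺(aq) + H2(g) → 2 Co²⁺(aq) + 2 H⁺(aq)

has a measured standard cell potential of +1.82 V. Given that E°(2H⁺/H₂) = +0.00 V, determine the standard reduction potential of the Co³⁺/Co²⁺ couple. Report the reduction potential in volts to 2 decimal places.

+1.82 V

In the reaction as written the Co³⁺/Co²⁺ couple is reduced (cathode) and 2H⁺/H₂ is oxidized (anode), so E°cell = E°(Co³⁺/Co²⁺) − E°(2H⁺/H₂).
E°(Co³⁺/Co²⁺) = E°cell + E°(anode) = +1.82 + (+0.00) = +1.82 V.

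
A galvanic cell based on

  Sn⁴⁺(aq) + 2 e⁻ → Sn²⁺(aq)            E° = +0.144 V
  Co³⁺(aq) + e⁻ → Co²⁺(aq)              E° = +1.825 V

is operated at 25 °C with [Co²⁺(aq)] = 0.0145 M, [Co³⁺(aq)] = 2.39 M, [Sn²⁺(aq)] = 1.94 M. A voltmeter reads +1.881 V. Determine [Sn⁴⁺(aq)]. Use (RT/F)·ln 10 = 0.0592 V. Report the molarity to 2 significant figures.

0.0092 M

The Co³⁺/Co²⁺ couple has the larger reduction potential, so it is the cathode: E°cell = +1.825 − (+0.144) = +1.681 V and n = 2.
From the Nernst equation, log Q = n(E° − E)/0.0592 = 2·(+1.681 − (+1.881))/0.0592 = −6.757.
The balanced reaction is 2 Co³⁺(aq) + Sn²⁺(aq) → 2 Co²⁺(aq) + Sn⁴⁺(aq), so Q = ([Co²⁺(aq)]^2·[Sn⁴⁺(aq)]) / ([Co³⁺(aq)]^2·[Sn²⁺(aq)]).
Isolating [Sn⁴⁺(aq)] in Q = 10^{−6.757} yields log [Sn⁴⁺(aq)] = −2.035, i.e. 0.0092 M.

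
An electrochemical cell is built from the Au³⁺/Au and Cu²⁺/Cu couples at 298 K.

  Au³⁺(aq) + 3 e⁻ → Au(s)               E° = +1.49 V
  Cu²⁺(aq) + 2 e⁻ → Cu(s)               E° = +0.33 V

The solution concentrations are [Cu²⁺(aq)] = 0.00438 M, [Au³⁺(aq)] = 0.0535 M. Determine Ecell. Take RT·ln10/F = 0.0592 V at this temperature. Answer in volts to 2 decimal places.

The Au³⁺/Au couple has the more positive E°, so it is the cathode; Cu²⁺/Cu is the anode.
E°cell = +1.49 − (+0.33) = +1.16 V, with n = 6 electrons transferred.
Balancing gives 2 Au³⁺(aq) + 3 Cu(s) → 2 Au(s) + 3 Cu²⁺(aq); hence Q = [Cu²⁺(aq)]^3 / [Au³⁺(aq)]^2 = 2.94×10^−5 (log Q = −4.532).
E = E° − (0.0592/n)·log Q = +1.16 − (0.0592/6)(−4.532) = +1.20 V.

+1.20 V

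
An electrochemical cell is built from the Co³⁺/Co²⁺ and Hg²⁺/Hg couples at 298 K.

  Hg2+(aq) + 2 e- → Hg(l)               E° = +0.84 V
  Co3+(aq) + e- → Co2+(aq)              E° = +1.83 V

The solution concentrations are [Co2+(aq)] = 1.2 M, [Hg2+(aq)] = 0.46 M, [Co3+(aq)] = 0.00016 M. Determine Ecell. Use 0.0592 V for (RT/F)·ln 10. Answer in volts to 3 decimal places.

+0.771 V

Since E°(Co³⁺/Co²⁺) > E°(Hg²⁺/Hg), Co³⁺/Co²⁺ serves as the cathode.
E°cell = +1.83 − (+0.84) = +0.99 V, with n = 2 electrons transferred.
Balancing gives 2 Co3+(aq) + Hg(l) → 2 Co2+(aq) + Hg2+(aq); hence Q = ([Co2+(aq)]^2·[Hg2+(aq)]) / [Co3+(aq)]^2 = 2.59×10^7 (log Q = 7.413).
E = E° − (0.0592/n)·log Q = +0.99 − (0.0592/2)(7.413) = +0.771 V.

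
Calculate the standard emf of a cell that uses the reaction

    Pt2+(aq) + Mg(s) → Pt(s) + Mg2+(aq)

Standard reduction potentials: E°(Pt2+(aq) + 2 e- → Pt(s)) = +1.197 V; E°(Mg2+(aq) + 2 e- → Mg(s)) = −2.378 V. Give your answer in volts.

+3.575 V

Pt2+(aq) gains electrons, so the Pt²⁺/Pt couple is the cathode; the Mg²⁺/Mg couple is the anode.
E°cell = E°(cathode) − E°(anode) = +1.197 − (−2.378) = +3.575 V.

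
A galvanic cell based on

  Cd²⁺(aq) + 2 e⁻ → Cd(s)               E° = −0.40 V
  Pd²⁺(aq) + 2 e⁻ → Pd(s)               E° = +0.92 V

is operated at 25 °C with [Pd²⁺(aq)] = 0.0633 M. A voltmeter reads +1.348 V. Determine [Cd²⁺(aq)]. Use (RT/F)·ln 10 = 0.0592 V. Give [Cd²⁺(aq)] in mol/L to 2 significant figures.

The Pd²⁺/Pd couple has the larger reduction potential, so it is the cathode: E°cell = +0.92 − (−0.40) = +1.32 V and n = 2.
Since E = E° − (0.0592/n)·log Q, log Q = n(E° − E)/0.0592 = −0.946.
Balancing electrons gives Pd²⁺(aq) + Cd(s) → Pd(s) + Cd²⁺(aq); thus Q = [Cd²⁺(aq)] / [Pd²⁺(aq)].
Substituting the known concentrations and solving, log [Cd²⁺(aq)] = −2.145 and [Cd²⁺(aq)] = 0.0072 M.

0.0072 M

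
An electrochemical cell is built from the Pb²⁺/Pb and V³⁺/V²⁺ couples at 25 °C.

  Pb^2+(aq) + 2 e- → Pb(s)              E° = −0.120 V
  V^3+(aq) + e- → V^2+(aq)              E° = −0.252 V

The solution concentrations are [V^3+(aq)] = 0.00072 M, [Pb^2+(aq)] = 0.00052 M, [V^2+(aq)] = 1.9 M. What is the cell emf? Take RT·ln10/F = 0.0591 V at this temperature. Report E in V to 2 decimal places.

+0.24 V

The Pb²⁺/Pb couple has the more positive E°, so it is the cathode; V³⁺/V²⁺ is the anode.
E°cell = E°cat − E°an = −0.120 − (−0.252) = +0.132 V; n = 2.
For the overall reaction Pb^2+(aq) + 2 V^2+(aq) → Pb(s) + 2 V^3+(aq), Q = [V^3+(aq)]^2 / ([Pb^2+(aq)]·[V^2+(aq)]^2) = 0.000276, giving log Q = −3.559.
E = E° − (0.0591/n)·log Q = +0.132 − (0.0591/2)(−3.559) = +0.24 V.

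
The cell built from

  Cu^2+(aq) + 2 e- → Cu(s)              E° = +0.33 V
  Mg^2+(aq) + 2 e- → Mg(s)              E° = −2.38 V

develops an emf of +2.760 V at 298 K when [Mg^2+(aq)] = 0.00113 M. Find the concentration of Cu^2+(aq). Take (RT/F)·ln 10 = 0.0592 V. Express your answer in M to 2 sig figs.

0.055 M

The Cu²⁺/Cu couple has the larger reduction potential, so it is the cathode: E°cell = +0.33 − (−2.38) = +2.71 V and n = 2.
Rearranging E = E° − (0.0592/n)·log Q gives log Q = 2(+2.71 − (+2.760))/0.0592 = −1.689.
The balanced reaction is Cu^2+(aq) + Mg(s) → Cu(s) + Mg^2+(aq), so Q = [Mg^2+(aq)] / [Cu^2+(aq)].
Solving for the unknown gives log [Cu^2+(aq)] = −1.258, so [Cu^2+(aq)] ≈ 0.055 M.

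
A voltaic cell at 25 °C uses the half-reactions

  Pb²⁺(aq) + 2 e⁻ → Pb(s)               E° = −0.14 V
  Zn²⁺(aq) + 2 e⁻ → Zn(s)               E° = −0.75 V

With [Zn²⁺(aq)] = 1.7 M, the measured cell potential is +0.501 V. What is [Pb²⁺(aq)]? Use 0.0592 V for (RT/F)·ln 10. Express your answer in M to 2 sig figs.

0.00035 M

Pb²⁺/Pb is the cathode (higher E°); E°cell = −0.14 − (−0.75) = +0.61 V with n = 2.
From the Nernst equation, log Q = n(E° − E)/0.0592 = 2·(+0.61 − (+0.501))/0.0592 = 3.682.
The balanced reaction is Pb²⁺(aq) + Zn(s) → Pb(s) + Zn²⁺(aq), so Q = [Zn²⁺(aq)] / [Pb²⁺(aq)].
Solving for the unknown gives log [Pb²⁺(aq)] = −3.452, so [Pb²⁺(aq)] ≈ 0.00035 M.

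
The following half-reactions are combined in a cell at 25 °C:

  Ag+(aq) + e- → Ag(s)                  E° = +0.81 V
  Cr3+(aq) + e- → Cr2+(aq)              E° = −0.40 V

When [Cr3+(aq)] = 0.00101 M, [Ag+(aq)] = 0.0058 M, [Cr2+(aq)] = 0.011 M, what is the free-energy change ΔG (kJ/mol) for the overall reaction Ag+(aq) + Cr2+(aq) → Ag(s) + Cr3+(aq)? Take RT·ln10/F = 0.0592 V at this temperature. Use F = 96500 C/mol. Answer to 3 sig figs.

E°cell = +0.81 − (−0.40) = +1.21 V; the balanced reaction transfers n = 1 electron.
The reaction quotient is [Cr3+(aq)] / ([Ag+(aq)]·[Cr2+(aq)]) = 15.8; by Nernst, E = +1.21 − (0.0592/1)(1.200) = +1.1390 V.
Finally ΔG = −nFE = −(1)(96500 C/mol)(+1.1390 V) = −110 kJ/mol.

−110 kJ/mol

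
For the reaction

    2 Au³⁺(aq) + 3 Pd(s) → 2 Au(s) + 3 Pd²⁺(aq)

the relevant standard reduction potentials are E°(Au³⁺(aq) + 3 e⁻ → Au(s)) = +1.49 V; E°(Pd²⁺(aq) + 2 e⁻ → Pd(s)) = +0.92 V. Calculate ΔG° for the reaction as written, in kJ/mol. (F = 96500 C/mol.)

In the reaction as written Au³⁺(aq) is reduced, so the Au³⁺/Au couple is the cathode and Pd²⁺/Pd is the anode.
E°cell = +1.49 − (+0.92) = +0.57 V; balancing electrons gives n = 6.
ΔG° = −nFE°cell = −(6)(96500)(+0.57) J/mol = −330 kJ/mol.

−330 kJ/mol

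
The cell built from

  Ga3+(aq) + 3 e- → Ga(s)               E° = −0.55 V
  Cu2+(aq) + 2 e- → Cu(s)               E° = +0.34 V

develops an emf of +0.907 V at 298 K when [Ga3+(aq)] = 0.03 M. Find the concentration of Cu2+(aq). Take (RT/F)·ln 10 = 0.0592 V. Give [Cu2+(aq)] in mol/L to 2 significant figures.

0.36 M

With Cu²⁺/Cu at the cathode and Ga³⁺/Ga at the anode, E°cell = +0.34 − (−0.55) = +0.89 V (n = 6).
Since E = E° − (0.0592/n)·log Q, log Q = n(E° − E)/0.0592 = −1.723.
Balancing electrons gives 3 Cu2+(aq) + 2 Ga(s) → 3 Cu(s) + 2 Ga3+(aq); thus Q = [Ga3+(aq)]^2 / [Cu2+(aq)]^3.
Solving for the unknown gives log [Cu2+(aq)] = −0.441, so [Cu2+(aq)] ≈ 0.36 M.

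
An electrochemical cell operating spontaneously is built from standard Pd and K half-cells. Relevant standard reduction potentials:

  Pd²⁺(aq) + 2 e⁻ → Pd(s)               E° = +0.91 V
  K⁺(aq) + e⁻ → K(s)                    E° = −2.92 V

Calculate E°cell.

Of the two couples in this cell, the one with the more positive reduction potential is reduced at the cathode: here that is Pd²⁺/Pd (+0.91 V); K⁺/K (−2.92 V) is the anode.
E°cell = E°(cathode) − E°(anode) = +0.91 − (−2.92) = +3.83 V.

+3.83 V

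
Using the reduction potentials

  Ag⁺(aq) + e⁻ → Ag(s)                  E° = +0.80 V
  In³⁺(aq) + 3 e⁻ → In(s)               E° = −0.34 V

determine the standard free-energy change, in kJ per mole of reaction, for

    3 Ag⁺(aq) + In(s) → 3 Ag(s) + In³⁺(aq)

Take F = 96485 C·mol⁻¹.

In the reaction as written Ag⁺(aq) is reduced, so the Ag⁺/Ag couple is the cathode and In³⁺/In is the anode.
E°cell = +0.80 − (−0.34) = +1.14 V; balancing electrons gives n = 3.
ΔG° = −nFE°cell = −(3)(96485)(+1.14) J/mol = −330 kJ/mol.

−330 kJ/mol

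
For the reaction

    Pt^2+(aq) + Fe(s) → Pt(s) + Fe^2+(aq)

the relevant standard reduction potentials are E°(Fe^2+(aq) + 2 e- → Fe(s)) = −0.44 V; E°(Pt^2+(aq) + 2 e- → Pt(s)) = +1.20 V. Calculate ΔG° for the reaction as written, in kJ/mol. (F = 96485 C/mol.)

−316 kJ/mol

In the reaction as written Pt^2+(aq) is reduced, so the Pt²⁺/Pt couple is the cathode and Fe²⁺/Fe is the anode.
E°cell = +1.20 − (−0.44) = +1.64 V; balancing electrons gives n = 2.
ΔG° = −nFE°cell = −(2)(96485)(+1.64) J/mol = −316 kJ/mol.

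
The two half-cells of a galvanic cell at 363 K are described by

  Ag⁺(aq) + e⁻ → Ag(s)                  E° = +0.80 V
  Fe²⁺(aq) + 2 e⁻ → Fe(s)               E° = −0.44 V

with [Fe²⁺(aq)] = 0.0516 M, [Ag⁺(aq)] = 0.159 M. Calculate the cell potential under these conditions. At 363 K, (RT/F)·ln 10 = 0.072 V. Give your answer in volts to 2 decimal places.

The Ag⁺/Ag couple has the more positive E°, so it is the cathode; Fe²⁺/Fe is the anode.
E°cell = +0.80 − (−0.44) = +1.24 V, with n = 2 electrons transferred.
For the overall reaction 2 Ag⁺(aq) + Fe(s) → 2 Ag(s) + Fe²⁺(aq), Q = [Fe²⁺(aq)] / [Ag⁺(aq)]^2 = 2.04, giving log Q = 0.310.
Applying E = E° − (RT ln10/nF)·log Q gives +1.24 − (0.072/2)(0.310) = +1.23 V.

+1.23 V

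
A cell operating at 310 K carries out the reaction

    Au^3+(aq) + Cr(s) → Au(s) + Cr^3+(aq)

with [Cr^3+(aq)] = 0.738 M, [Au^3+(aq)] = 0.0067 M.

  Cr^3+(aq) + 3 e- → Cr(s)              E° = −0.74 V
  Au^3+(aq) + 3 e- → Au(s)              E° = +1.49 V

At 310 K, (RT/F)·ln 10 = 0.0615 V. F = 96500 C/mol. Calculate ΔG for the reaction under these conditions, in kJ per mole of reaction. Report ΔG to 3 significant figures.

−633 kJ/mol

The standard cell potential is +1.49 − (−0.74) = +2.23 V, with n = 3 electrons in the balanced equation.
Here Q = [Cr^3+(aq)] / [Au^3+(aq)] = 110 (log Q = 2.042), giving E = +2.23 − (0.0615/3)·(2.042) = +2.1881 V.
Then ΔG = −nFE = −3 × 96500 × +2.1881 J/mol = −633 kJ/mol.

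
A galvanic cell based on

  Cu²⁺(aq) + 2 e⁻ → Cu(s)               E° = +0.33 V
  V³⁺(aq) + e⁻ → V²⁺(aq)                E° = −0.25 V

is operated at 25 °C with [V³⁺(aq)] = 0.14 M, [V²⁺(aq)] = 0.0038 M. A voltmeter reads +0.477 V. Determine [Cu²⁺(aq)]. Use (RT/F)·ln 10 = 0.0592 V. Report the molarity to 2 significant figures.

The Cu²⁺/Cu couple has the larger reduction potential, so it is the cathode: E°cell = +0.33 − (−0.25) = +0.58 V and n = 2.
Since E = E° − (0.0592/n)·log Q, log Q = n(E° − E)/0.0592 = 3.480.
Balancing electrons gives Cu²⁺(aq) + 2 V²⁺(aq) → Cu(s) + 2 V³⁺(aq); thus Q = [V³⁺(aq)]^2 / ([Cu²⁺(aq)]·[V²⁺(aq)]^2).
Isolating [Cu²⁺(aq)] in Q = 10^{3.480} yields log [Cu²⁺(aq)] = −0.347, i.e. 0.45 M.

0.45 M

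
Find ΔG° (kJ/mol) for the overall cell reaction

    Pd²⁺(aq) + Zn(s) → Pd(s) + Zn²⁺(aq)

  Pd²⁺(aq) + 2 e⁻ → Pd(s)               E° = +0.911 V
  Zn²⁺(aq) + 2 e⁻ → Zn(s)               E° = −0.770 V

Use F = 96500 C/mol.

In the reaction as written Pd²⁺(aq) is reduced, so the Pd²⁺/Pd couple is the cathode and Zn²⁺/Zn is the anode.
E°cell = +0.911 − (−0.770) = +1.681 V; balancing electrons gives n = 2.
ΔG° = −nFE°cell = −(2)(96500)(+1.681) J/mol = −324 kJ/mol.

−324 kJ/mol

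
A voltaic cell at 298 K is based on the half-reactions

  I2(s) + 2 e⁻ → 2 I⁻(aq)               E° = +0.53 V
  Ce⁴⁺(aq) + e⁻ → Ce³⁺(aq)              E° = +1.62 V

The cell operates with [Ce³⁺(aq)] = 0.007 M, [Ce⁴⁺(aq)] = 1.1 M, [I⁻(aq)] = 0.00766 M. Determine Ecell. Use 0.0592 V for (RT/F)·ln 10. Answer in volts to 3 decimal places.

+1.095 V

The Ce⁴⁺/Ce³⁺ couple has the more positive E°, so it is the cathode; I₂/I⁻ is the anode.
E°cell = +1.62 − (+0.53) = +1.09 V, with n = 2 electrons transferred.
The balanced reaction is 2 Ce⁴⁺(aq) + 2 I⁻(aq) → 2 Ce³⁺(aq) + I2(s), so Q = [Ce³⁺(aq)]^2 / ([Ce⁴⁺(aq)]^2·[I⁻(aq)]^2) = 0.69 and log Q = −0.161.
E = E° − (0.0592/n)·log Q = +1.09 − (0.0592/2)(−0.161) = +1.095 V.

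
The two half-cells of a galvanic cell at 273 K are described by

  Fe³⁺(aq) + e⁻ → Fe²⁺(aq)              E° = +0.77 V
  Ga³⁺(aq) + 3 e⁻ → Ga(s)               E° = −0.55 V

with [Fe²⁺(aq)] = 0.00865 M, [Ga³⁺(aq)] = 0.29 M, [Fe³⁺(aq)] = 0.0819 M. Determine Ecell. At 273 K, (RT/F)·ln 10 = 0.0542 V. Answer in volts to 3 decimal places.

The Fe³⁺/Fe²⁺ couple has the more positive E°, so it is the cathode; Ga³⁺/Ga is the anode.
E°cell = +0.77 − (−0.55) = +1.32 V, with n = 3 electrons transferred.
Balancing gives 3 Fe³⁺(aq) + Ga(s) → 3 Fe²⁺(aq) + Ga³⁺(aq); hence Q = ([Fe²⁺(aq)]^3·[Ga³⁺(aq)]) / [Fe³⁺(aq)]^3 = 0.000342 (log Q = −3.466).
E = E° − (0.0542/n)·log Q = +1.32 − (0.0542/3)(−3.466) = +1.383 V.

+1.383 V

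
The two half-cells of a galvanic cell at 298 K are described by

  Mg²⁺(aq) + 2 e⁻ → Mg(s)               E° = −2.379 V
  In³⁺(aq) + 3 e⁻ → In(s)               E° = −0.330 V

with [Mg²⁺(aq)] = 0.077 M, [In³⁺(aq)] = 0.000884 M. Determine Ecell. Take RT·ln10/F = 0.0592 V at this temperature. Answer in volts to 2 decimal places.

Since E°(In³⁺/In) > E°(Mg²⁺/Mg), In³⁺/In serves as the cathode.
E°cell = E°cat − E°an = −0.330 − (−2.379) = +2.049 V; n = 6.
The balanced reaction is 2 In³⁺(aq) + 3 Mg(s) → 2 In(s) + 3 Mg²⁺(aq), so Q = [Mg²⁺(aq)]^3 / [In³⁺(aq)]^2 = 584 and log Q = 2.767.
Applying E = E° − (RT ln10/nF)·log Q gives +2.049 − (0.0592/6)(2.767) = +2.02 V.

+2.02 V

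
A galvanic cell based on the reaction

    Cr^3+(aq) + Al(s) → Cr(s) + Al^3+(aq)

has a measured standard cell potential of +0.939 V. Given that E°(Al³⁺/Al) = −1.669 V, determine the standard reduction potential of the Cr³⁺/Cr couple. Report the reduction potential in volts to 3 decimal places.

−0.730 V

In the reaction as written the Cr³⁺/Cr couple is reduced (cathode) and Al³⁺/Al is oxidized (anode), so E°cell = E°(Cr³⁺/Cr) − E°(Al³⁺/Al).
E°(Cr³⁺/Cr) = E°cell + E°(anode) = +0.939 + (−1.669) = −0.730 V.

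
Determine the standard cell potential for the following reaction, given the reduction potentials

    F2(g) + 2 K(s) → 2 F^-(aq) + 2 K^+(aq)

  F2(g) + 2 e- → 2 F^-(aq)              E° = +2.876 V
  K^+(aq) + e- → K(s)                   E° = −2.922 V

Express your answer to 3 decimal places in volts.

In the reaction as written, F2(g) is reduced (cathode) and K^+(aq) is produced by oxidation at the anode.
E°cell = E°(cathode) − E°(anode) = +2.876 − (−2.922) = +5.798 V.
The positive value indicates the reaction is spontaneous as written.

+5.798 V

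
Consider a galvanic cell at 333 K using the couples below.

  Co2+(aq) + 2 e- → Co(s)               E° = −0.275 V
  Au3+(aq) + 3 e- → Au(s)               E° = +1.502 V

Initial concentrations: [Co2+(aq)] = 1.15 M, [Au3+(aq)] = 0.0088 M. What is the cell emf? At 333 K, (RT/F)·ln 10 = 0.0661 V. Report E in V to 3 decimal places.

+1.730 V

Au³⁺/Au is reduced (cathode, E° = +1.502 V) and Co²⁺/Co is oxidized (anode).
E°cell = E°cat − E°an = +1.502 − (−0.275) = +1.777 V; n = 6.
For the overall reaction 2 Au3+(aq) + 3 Co(s) → 2 Au(s) + 3 Co2+(aq), Q = [Co2+(aq)]^3 / [Au3+(aq)]^2 = 1.96×10^4, giving log Q = 4.293.
By the Nernst equation, E = +1.777 − (0.0661/6)·(4.293) = +1.730 V.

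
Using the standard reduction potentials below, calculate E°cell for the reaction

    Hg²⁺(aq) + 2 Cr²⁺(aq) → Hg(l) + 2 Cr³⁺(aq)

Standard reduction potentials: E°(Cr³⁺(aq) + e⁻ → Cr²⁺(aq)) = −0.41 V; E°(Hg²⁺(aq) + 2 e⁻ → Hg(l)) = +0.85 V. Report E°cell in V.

+1.26 V

Hg²⁺(aq) gains electrons, so the Hg²⁺/Hg couple is the cathode; the Cr³⁺/Cr²⁺ couple is the anode.
E°cell = E°(cathode) − E°(anode) = +0.85 − (−0.41) = +1.26 V.
The positive value indicates the reaction is spontaneous as written.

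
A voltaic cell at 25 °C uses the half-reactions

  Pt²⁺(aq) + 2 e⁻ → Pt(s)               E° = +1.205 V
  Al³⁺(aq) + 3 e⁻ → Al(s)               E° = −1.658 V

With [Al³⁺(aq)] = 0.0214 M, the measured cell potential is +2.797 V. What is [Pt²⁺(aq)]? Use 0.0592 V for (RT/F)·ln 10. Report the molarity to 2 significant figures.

Pt²⁺/Pt is the cathode (higher E°); E°cell = +1.205 − (−1.658) = +2.863 V with n = 6.
From the Nernst equation, log Q = n(E° − E)/0.0592 = 6·(+2.863 − (+2.797))/0.0592 = 6.689.
Balancing electrons gives 3 Pt²⁺(aq) + 2 Al(s) → 3 Pt(s) + 2 Al³⁺(aq); thus Q = [Al³⁺(aq)]^2 / [Pt²⁺(aq)]^3.
Isolating [Pt²⁺(aq)] in Q = 10^{6.689} yields log [Pt²⁺(aq)] = −3.343, i.e. 0.00045 M.

0.00045 M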